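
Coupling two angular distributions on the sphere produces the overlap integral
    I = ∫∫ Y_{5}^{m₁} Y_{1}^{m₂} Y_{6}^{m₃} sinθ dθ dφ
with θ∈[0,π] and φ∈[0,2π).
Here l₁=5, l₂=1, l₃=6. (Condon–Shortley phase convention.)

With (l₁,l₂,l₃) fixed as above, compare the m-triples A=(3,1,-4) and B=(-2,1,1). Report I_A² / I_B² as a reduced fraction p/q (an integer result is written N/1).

9/2

l's match ⇒ only the (l;m) 3-j factors differ between A and B.
A: triangle coeff Δ(5,1,6) = 1/858; Σ_t [0,0]: t=0:+1/161280 = 1/161280; (3j)²=15/286 [(5 1 6; 3 1 -4)], sign=+1
B: triangle coeff Δ(5,1,6) = 1/858; Σ_t [0,0]: t=0:+1/60480 = 1/60480; (3j)²=5/429 [(5 1 6; -2 1 1)], sign=-1
I_A²/I_B² = (15/286)/(5/429) = 9/2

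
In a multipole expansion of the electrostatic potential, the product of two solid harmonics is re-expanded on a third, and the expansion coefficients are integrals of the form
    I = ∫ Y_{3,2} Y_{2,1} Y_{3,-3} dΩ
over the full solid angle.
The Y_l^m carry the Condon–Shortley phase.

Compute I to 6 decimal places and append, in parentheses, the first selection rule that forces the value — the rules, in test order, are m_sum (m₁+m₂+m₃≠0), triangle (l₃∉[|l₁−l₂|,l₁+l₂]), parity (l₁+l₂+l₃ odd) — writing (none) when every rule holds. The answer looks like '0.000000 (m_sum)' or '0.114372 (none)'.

-0.210261 (none)

m-sum 0 ✓  L=8 even ✓  1≤3≤5 ✓
Π(2lᵢ+1) = 7×5×7 = 245
triangle coeff Δ(3,2,3) = 1/3780
Σ_t [0,2]: t=0:+1/24 t=1:−1/4 t=2:+1/24 = -1/6
(3j)²=4/105 [(3 2 3; 0 0 0)], sign=+1
Σ_t [1,1]: t=1:−1/48 = -1/48
(3j)²=5/84 [(3 2 3; 2 1 -3)], sign=-1
⇒ 4πI² = 5/9
I = (-1)√(5/9/(4π)) = -0.21026104
No selection rule forces the value: the integral is nonzero (none).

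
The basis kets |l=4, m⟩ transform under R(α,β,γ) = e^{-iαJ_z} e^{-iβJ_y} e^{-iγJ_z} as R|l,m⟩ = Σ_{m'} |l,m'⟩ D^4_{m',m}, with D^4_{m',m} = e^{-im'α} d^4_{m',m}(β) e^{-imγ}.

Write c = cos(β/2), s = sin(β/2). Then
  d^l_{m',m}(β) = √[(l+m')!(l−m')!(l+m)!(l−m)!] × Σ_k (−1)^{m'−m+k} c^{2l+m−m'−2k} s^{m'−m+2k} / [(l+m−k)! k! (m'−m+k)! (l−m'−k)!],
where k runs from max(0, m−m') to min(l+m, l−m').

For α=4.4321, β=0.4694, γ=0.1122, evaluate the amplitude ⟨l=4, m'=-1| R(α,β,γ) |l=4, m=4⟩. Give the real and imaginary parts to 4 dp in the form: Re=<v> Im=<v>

Split into d^4_{-1,4}(β=0.4694) × two z-phases.
c=cos(0.469400/2)=0.972584, s=sin(0.469400/2)=0.232551; N=√[6·120·40320·1]=5387.986637
Admissible k: 5..5 (factorial args all ≥0)
  k=5: (−1)^0·5387.9866/(720)·0.9726^3·0.2326^5 = +0.004682
d^4_{-1,4}(0.4694) = +0.004682
Phases: e^{-i·(-1)·4.4321}=-0.276633-0.960976i, e^{-i·(4)·0.1122}=+0.900968-0.433885i ⇒ D=-0.003119-0.003492i

Re=-0.0031 Im=-0.0035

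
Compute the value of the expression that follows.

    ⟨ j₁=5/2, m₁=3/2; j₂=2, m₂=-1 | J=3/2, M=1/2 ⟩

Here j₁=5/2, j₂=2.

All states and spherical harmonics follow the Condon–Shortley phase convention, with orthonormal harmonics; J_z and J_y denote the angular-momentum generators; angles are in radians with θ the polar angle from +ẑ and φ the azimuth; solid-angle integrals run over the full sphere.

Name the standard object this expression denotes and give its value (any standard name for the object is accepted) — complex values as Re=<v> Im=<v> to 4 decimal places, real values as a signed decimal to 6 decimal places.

This is a Clebsch–Gordan (vector-coupling) coefficient.
j₁+j₂−J=3  J+j₁−j₂=2  J−j₁+j₂=1  j₁+j₂+J+1=7
(j₁±m₁, j₂±m₂, J±M) = (4,1,1,3,2,1)
P² = 96/35
sum k=0..1:
  [0] +1/6 = 1/6
  [1] −1/4 = -1/4
S = -1/12
C² = P²·S² = 2/105 ; C = -0.138013

Clebsch–Gordan coefficient, −√(2/105) ≈ -0.138013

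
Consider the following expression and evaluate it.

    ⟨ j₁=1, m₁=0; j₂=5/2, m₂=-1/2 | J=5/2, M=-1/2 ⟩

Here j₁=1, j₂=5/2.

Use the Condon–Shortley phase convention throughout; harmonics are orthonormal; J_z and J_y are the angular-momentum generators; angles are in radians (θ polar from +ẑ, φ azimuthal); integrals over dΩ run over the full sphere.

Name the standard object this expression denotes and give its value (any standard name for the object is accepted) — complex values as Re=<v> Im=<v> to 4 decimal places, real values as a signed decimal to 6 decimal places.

Clebsch–Gordan coefficient, +√(1/35) ≈ +0.169031

This is a Clebsch–Gordan (vector-coupling) coefficient.
j₁+j₂−J=1  J+j₁−j₂=1  J−j₁+j₂=4  j₁+j₂+J+1=7
(j₁±m₁, j₂±m₂, J±M) = (1,1,2,3,2,3)
P² = 144/35
sum k=0..1:
  [0] +1/4 = 1/4
  [1] −1/6 = -1/6
S = 1/12
C² = P²·S² = 1/35 ; C = +0.169031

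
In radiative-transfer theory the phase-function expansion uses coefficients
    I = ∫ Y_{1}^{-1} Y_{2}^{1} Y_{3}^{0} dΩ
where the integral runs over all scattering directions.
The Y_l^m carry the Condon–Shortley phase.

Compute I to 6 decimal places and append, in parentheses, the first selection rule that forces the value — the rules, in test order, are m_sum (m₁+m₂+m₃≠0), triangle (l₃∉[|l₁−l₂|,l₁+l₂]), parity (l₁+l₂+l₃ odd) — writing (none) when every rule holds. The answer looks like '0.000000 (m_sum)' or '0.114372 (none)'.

m-sum 0 ✓  L=6 even ✓  1≤3≤3 ✓
Π(2lᵢ+1) = 3×5×7 = 105
triangle coeff Δ(1,2,3) = 1/105
Σ_t [0,0]: t=0:+1/4 = 1/4
(3j)²=3/35 [(1 2 3; 0 0 0)], sign=-1
Σ_t [0,0]: t=0:+1/12 = 1/12
(3j)²=1/35 [(1 2 3; -1 1 0)], sign=-1
⇒ 4πI² = 9/35
I = (+1)√(9/35/(4π)) = 0.14304817
No selection rule forces the value: the integral is nonzero (none).

0.143048 (none)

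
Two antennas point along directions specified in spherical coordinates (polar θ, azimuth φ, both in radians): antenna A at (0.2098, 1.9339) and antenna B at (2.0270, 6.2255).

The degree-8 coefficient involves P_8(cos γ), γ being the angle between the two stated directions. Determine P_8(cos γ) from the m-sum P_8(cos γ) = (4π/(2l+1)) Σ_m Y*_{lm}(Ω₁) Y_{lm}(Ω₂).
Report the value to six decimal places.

-0.053253

Term-by-term m-sum for l=8 (normalisation 4π/17 = 0.739198):
  m=-8: Y*=-0.00000 + 0.00000j  Y=0.19469 + 0.09682j  product -0.00000 - 0.00000j
  m=-7: Y*=0.00002 + 0.00003j  Y=-0.39249 - 0.16770j  product -0.00000 - 0.00001j
  m=-6: Y*=0.00023 - 0.00034j  Y=0.35424 + 0.12775j  product 0.00013 - 0.00009j
  m=-5: Y*=-0.00343 - 0.00086j  Y=0.01779 + 0.00528j  product -0.00006 - 0.00003j
  m=-4: Y*=0.00268 + 0.02251j  Y=-0.34175 - 0.08029j  product 0.00089 - 0.00791j
  m=-3: Y*=0.09451 - 0.04938j  Y=0.15825 + 0.02766j  product 0.01632 - 0.00520j
  m=-2: Y*=-0.26039 - 0.23125j  Y=0.27466 + 0.03183j  product -0.06416 - 0.07180j
  m=-1: Y*=-0.24094 + 0.63414j  Y=-0.22050 - 0.01273j  product 0.06120 - 0.13676j
  m=+0: Y*=0.40753 + 0.00000j  Y=-0.24708 + 0.00000j  product -0.10069 + 0.00000j
  m=+1: Y*=0.24094 + 0.63414j  Y=0.22050 - 0.01273j  product 0.06120 + 0.13676j
  m=+2: Y*=-0.26039 + 0.23125j  Y=0.27466 - 0.03183j  product -0.06416 + 0.07180j
  m=+3: Y*=-0.09451 - 0.04938j  Y=-0.15825 + 0.02766j  product 0.01632 + 0.00520j
  m=+4: Y*=0.00268 - 0.02251j  Y=-0.34175 + 0.08029j  product 0.00089 + 0.00791j
  m=+5: Y*=0.00343 - 0.00086j  Y=-0.01779 + 0.00528j  product -0.00006 + 0.00003j
  m=+6: Y*=0.00023 + 0.00034j  Y=0.35424 - 0.12775j  product 0.00013 + 0.00009j
  m=+7: Y*=-0.00002 + 0.00003j  Y=0.39249 - 0.16770j  product -0.00000 + 0.00001j
  m=+8: Y*=-0.00000 - 0.00000j  Y=0.19469 - 0.09682j  product -0.00000 + 0.00000j
Total Σ_m = -0.07204 - 0.00000j. Multiply by 0.739198: -0.05325 - 0.00000j. P_8(cos γ) = -0.053253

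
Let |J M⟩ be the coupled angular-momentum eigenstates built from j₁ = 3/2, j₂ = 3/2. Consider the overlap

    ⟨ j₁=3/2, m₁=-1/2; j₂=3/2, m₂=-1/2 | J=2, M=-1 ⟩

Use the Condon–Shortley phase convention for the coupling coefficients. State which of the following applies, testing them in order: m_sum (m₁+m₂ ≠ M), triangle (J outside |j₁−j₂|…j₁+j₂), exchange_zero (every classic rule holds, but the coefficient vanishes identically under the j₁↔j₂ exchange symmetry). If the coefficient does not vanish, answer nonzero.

m-sum: m₁+m₂ = -1/2+(-1/2) = -1, M = -1  ✓
triangle: |j₁−j₂| = 0 ≤ J = 2 ≤ j₁+j₂ = 3  ✓
exchange: j₁=j₂ and m₁=m₂, and (−1)^(j₁+j₂−J) = (−1)^1 = −1 forces ⟨j₁m₁;j₂m₂|JM⟩ = −⟨j₂m₂;j₁m₁|JM⟩ = −⟨j₁m₁;j₂m₂|JM⟩ ⇒ the coefficient vanishes identically
Racah sum check: Σ_k collapses to 0 ⇒ CG = 0

exchange_zero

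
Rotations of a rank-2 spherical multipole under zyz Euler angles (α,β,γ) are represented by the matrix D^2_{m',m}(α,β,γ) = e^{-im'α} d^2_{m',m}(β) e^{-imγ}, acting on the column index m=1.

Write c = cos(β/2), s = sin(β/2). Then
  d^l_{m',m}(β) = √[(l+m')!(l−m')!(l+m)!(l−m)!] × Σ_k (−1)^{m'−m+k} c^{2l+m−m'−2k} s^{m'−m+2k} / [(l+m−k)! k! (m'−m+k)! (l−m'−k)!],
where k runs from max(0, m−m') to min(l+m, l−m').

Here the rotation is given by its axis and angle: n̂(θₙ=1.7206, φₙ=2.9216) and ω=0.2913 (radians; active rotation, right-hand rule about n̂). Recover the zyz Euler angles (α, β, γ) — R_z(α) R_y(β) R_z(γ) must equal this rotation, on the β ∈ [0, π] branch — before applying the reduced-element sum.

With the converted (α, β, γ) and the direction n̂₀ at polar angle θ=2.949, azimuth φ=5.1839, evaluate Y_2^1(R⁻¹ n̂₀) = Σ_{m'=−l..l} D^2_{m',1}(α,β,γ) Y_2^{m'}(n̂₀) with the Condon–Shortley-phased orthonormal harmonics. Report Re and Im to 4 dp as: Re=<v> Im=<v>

Re=0.1141 Im=0.0855

Axis–angle → zyz. n̂ = (sinθₙcosφₙ, sinθₙsinφₙ, cosθₙ) = (-0.964969, +0.215778, -0.149244), ω = 0.2913.
R = I cosω + sinω [n̂]ₓ + (1−cosω) n̂n̂ᵀ gives
  R = [+0.997100, +0.034091, +0.068038; -0.051635, +0.959833, +0.275780; -0.055904, -0.278494, +0.958810]
β = atan2(√(R₁₃²+R₂₃²), R₃₃) = 0.288015; α = atan2(R₂₃, R₁₃) mod 2π = 1.328915; γ = atan2(R₃₂, −R₃₁) mod 2π = 4.910493
Need the full column D^2_{m',1} for m'=−2..2 at α=1.3289, β=0.2880, γ=4.9105.
cos(β/2)=0.989649, sin(β/2)=0.143510
d^2_{-2,1}: single k=3 term ⇒ +0.005850;  D = -0.003687-0.004542i
d^2_{-1,1}: k∈[2..3] ⇒ +0.060513 -0.000424 = +0.060089;  D = -0.054366+0.025593i
d^2_{0,1}: k∈[1..2] ⇒ +0.340723 -0.007165 = +0.333558;  D = +0.065648+0.327034i
d^2_{1,1}: k∈[0..1] ⇒ +0.959234 -0.060513 = +0.898721;  D = +0.897860+0.039331i
d^2_{2,1}: single k=0 term ⇒ -0.278199;  D = -0.078394+0.266925i
Y_2^{m'}(θ=2.949,φ=5.1839) and Σ D·Y over m':
  (-0.0037-0.0045i)·(-0.0083+0.0115i)  (-0.0544+0.0256i)·(-0.0659-0.1293i)  (+0.0656+0.3270i)·(+0.5961+0.0000i)  (+0.8979+0.0393i)·(+0.0659-0.1293i)  (-0.0784+0.2669i)·(-0.0083-0.0115i)
Y_2^1(R⁻¹ n̂) = +0.114096+0.085470i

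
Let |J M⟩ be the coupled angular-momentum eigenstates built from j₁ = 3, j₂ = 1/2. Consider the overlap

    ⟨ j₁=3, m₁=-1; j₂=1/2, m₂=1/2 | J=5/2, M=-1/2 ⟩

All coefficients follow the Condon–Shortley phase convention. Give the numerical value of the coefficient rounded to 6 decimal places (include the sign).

-0.755929  (= −√(4/7))

triangle: 1!·5!·0!/7! = 120/5040
(j±m)!: 2!·4!·1!·0!·2!·3! = 576
prefactor² = (2J+1)·Δ·N² = 576/7
  k=1: −1/(1!·0!·3!·0!·2!·0!) = -1/12
Σ = -1/12  ⇒  CG² = 576/7·(-1/12)² = 4/7
CG = −√(4/7) = -0.755929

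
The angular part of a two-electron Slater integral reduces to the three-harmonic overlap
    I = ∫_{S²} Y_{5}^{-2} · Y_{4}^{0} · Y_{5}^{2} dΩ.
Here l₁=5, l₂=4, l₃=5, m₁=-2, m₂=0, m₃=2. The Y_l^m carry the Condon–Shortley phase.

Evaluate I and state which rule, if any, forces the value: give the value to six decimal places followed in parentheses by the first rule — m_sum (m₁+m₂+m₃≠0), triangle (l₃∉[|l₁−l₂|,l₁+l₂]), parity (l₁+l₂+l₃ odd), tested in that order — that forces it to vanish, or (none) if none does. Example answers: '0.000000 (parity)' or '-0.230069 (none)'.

-0.021700 (none)

Rules hold: Σm=0, L=14 even, 1≤5≤9.
N = 11·9·11 = 1089
Δ = 4!·6!·4!/15! = 1/3153150
Racah Σ t=0..4: t=0:+1/69120 t=1:−1/1728 t=2:+1/576 t=3:−1/1728 t=4:+1/69120 = 7/11520
⇒ 3j(5 4 5; 0 0 0)² = 2/143, sgn -1
Racah Σ t=1..4: t=1:−1/25920 t=2:+1/1920 t=3:−1/1728 t=4:+1/20736 = -1/20736
⇒ 3j(5 4 5; -2 0 2)² = 1/2574, sgn +1
4πI² = N·(3j₀)²·(3jₘ)² = 1/169
I = -1·√(0.00591716/4π) = -0.02169960
No selection rule forces the value: the integral is nonzero (none).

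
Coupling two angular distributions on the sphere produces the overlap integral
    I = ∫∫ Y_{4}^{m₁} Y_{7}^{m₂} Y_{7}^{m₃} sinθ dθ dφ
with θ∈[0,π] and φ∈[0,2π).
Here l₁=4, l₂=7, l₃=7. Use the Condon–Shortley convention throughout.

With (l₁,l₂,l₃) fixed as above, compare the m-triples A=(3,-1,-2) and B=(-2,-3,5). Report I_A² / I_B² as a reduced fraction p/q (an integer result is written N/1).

1029/9251

l's match ⇒ only the (l;m) 3-j factors differ between A and B.
A: triangle coeff Δ(4,7,7) = 1/58198140; Σ_t [0,1]: t=0:+1/2488320 t=1:−1/2073600 = -1/12441600; (3j)²=98/138567 [(4 7 7; 3 -1 -2)], sign=+1
B: triangle coeff Δ(4,7,7) = 1/58198140; Σ_t [2,4]: t=2:+1/7741440 t=3:−1/13063680 t=4:+1/348364800 = 29/522547200; (3j)²=1682/264537 [(4 7 7; -2 -3 5)], sign=+1
I_A²/I_B² = (98/138567)/(1682/264537) = 1029/9251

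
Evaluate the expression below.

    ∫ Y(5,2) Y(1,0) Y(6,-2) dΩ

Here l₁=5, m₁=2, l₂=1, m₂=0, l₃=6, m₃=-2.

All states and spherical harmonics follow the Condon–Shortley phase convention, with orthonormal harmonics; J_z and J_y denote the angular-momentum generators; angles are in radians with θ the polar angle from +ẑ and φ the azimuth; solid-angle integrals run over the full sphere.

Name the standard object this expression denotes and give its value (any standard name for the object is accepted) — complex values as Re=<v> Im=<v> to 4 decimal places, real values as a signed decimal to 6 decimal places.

This is a Gaunt coefficient — the integral of a triple product of spherical harmonics over the sphere.
Rules hold: Σm=0, L=12 even, 4≤6≤6.
N = 11·3·13 = 429
Δ = 0!·10!·2!/13! = 1/858
Racah Σ t=0..0: t=0:+1/14400 = 1/14400
⇒ 3j(5 1 6; 0 0 0)² = 6/143, sgn +1
Racah Σ t=0..0: t=0:+1/30240 = 1/30240
⇒ 3j(5 1 6; 2 0 -2)² = 16/429, sgn +1
4πI² = N·(3j₀)²·(3jₘ)² = 96/143
I = +1·√(0.671329/4π) = 0.23113338

Gaunt coefficient, +0.231133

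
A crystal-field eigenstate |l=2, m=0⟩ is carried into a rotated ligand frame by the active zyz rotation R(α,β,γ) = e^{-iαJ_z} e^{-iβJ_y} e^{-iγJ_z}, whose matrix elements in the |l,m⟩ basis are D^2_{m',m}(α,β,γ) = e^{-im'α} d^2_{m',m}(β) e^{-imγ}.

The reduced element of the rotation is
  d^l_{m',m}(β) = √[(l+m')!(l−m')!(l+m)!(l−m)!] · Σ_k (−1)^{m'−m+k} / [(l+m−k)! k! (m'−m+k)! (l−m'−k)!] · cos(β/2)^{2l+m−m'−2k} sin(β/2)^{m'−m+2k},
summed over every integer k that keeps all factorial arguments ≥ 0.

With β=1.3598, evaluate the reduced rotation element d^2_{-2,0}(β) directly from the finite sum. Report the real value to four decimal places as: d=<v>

d=0.5855

d^2_{-2,0}(β=1.3598) via the finite sum:
c=cos(1.359800/2)=0.777636, s=sin(1.359800/2)=0.628715; N=√[1·24·2·2]=9.797959
k: max(0,(0)−(-2))=2 … min(2+(0),2−(-2))=2
  k=2: (−1)^0·9.7980/(4)·0.7776^2·0.6287^2 = +0.585512
d^2_{-2,0}(1.3598) = +0.585512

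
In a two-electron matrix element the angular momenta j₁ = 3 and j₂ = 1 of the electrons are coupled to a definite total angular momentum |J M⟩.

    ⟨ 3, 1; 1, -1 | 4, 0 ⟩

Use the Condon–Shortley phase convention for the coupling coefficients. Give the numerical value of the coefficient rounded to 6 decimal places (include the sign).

√[9·0!6!2!/9! · 4!2!0!2!4!4!] = √(13824/7)
  +(−1)^0/∏(0,0,2,0,4,2)! = 1/96  (running 1/96)
⟨..|..⟩ = √(13824/7)·(1/96) = +0.462910

+√(3/14) = +0.462910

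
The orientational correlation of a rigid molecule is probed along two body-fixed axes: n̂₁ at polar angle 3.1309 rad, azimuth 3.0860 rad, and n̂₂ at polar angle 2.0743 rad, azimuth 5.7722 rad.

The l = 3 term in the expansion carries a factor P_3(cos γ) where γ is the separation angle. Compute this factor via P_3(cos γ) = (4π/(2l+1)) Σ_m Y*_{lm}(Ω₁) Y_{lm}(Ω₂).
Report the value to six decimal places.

-0.444748

Addition theorem: P_3(cos γ) = (4π/7) Σ_m Y*_{lm}(Ω₁) Y_{lm}(Ω₂), m = −3…3:
  term(m=-3) = -0.000000-0.000000i   from Y*(Ω₁)=-0.000001+0.000000i, Y(Ω₂)=+0.010607+0.280168i
  term(m=-2) = +0.000027+0.000035i   from Y*(Ω₁)=-0.000116+0.000013i, Y(Ω₂)=-0.197358-0.322749i
  term(m=-1) = -0.000576-0.000282i   from Y*(Ω₁)=-0.013799+0.000768i, Y(Ω₂)=+0.040498+0.022706i
  term(m=+0) = -0.246645-0.000000i   from Y*(Ω₁)=-0.746097-0.000000i, Y(Ω₂)=+0.330581+0.000000i
  term(m=+1) = -0.000576+0.000282i   from Y*(Ω₁)=+0.013799+0.000768i, Y(Ω₂)=-0.040498+0.022706i
  term(m=+2) = +0.000027-0.000035i   from Y*(Ω₁)=-0.000116-0.000013i, Y(Ω₂)=-0.197358+0.322749i
  term(m=+3) = -0.000000+0.000000i   from Y*(Ω₁)=+0.000001+0.000000i, Y(Ω₂)=-0.010607+0.280168i
Accumulated sum -0.247743+0.000000i; after 4π/(2l+1) scaling, -0.444748+0.000000i ⇒ P_3 = -0.444748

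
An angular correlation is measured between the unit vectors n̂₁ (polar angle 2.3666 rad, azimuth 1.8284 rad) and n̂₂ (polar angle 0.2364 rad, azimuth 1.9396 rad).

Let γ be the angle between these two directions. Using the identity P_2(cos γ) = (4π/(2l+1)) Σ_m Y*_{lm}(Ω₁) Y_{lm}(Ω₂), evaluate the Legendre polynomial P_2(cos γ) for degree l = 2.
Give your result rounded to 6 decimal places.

-0.075954

Expand P_2 via completeness: Σ_{m} conj(Y_{2,m}) at Ω₁ times Y_{2,m} at Ω₂ —
  term(m=-2) = (0.003908, -0.000884)   from Y*(Ω₁)=(-0.164569, -0.093181), Y(Ω₂)=(-0.015681, 0.014249)
  term(m=-1) = (-0.067512, 0.007538)   from Y*(Ω₁)=(0.098387, -0.373448), Y(Ω₂)=(-0.063413, -0.164074)
  term(m=+0) = (0.096986, 0.000000)   from Y*(Ω₁)=(0.167541, -0.000000), Y(Ω₂)=(0.578884, 0.000000)
  term(m=+1) = (-0.067512, -0.007538)   from Y*(Ω₁)=(-0.098387, -0.373448), Y(Ω₂)=(0.063413, -0.164074)
  term(m=+2) = (0.003908, 0.000884)   from Y*(Ω₁)=(-0.164569, 0.093181), Y(Ω₂)=(-0.015681, -0.014249)
Accumulated sum (-0.030221, -0.000000); after 4π/(2l+1) scaling, (-0.075954, -0.000000) ⇒ P_2 = -0.075954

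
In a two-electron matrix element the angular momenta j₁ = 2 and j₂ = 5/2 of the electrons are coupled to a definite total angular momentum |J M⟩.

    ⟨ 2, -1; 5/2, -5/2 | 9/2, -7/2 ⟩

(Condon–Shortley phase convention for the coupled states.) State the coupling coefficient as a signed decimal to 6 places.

+√(4/9) = +0.666667

√[10·0!4!5!/10! · 1!3!0!5!1!8!] = √(230400)
  +(−1)^0/∏(0,0,3,0,1,5)! = 1/720  (running 1/720)
⟨..|..⟩ = √(230400)·(1/720) = +0.666667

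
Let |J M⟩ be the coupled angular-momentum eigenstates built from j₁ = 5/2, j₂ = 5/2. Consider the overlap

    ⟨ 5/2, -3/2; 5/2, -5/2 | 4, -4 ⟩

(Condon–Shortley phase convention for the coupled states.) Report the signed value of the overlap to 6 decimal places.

+√(1/2) = +0.707107

j₁+j₂−J=1  J+j₁−j₂=4  J−j₁+j₂=4  j₁+j₂+J+1=10
(j₁±m₁, j₂±m₂, J±M) = (1,4,0,5,0,8)
P² = 165888
sum k=0..0:
  [0] +1/576 = 1/576
S = 1/576
C² = P²·S² = 1/2 ; C = +0.707107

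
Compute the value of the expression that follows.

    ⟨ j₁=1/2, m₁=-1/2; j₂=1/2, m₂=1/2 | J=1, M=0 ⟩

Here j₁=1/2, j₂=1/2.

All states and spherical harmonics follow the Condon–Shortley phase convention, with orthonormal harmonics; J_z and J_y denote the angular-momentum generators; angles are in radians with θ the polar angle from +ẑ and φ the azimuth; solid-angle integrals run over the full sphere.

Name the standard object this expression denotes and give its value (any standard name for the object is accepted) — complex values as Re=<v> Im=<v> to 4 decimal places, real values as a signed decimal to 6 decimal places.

This is a Clebsch–Gordan (vector-coupling) coefficient.
√[3·0!1!1!/3! · 0!1!1!0!1!1!] = √(1/2)
  +(−1)^0/∏(0,0,1,1,0,0)! = 1  (running 1)
⟨..|..⟩ = √(1/2)·(1) = +0.707107

Clebsch–Gordan coefficient, +√(1/2) ≈ +0.707107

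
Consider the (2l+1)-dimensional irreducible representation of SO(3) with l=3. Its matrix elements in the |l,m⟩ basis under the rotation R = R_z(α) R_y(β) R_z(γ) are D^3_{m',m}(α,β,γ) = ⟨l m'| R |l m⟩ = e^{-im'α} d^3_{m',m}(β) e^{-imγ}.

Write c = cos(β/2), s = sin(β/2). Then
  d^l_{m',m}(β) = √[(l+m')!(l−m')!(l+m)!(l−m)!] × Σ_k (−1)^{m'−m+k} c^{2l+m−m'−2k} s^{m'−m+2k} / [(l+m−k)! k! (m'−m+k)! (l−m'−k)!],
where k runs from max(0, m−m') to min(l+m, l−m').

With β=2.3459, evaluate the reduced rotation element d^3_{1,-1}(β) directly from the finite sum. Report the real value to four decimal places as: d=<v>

d^3_{1,-1}(β=2.3459) via the finite sum:
Half-angle: c=0.387434, s=0.921898. N=√(24·2·2·24)=48.000000
The bounds max(0,m−m')=0 and min(l+m,l−m')=2 give 3 terms
  k=0: (−1)^2·48.0000/(8)·0.3874^4·0.9219^2 = +0.114896
  k=1: (−1)^3·48.0000/(6)·0.3874^2·0.9219^4 = -0.867392
  k=2: (−1)^4·48.0000/(48)·0.3874^0·0.9219^6 = +0.613898
d^3_{1,-1}(2.3459) = +0.114896 -0.867392 +0.613898 = -0.138598

d=-0.1386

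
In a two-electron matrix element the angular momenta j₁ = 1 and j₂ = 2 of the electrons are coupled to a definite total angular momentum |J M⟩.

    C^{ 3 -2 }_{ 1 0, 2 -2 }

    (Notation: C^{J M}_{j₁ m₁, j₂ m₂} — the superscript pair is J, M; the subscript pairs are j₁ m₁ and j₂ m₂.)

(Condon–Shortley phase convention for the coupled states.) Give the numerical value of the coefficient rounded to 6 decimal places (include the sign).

j₁+j₂−J=0  J+j₁−j₂=2  J−j₁+j₂=4  j₁+j₂+J+1=7
(j₁±m₁, j₂±m₂, J±M) = (1,1,0,4,1,5)
P² = 192
sum k=0..0:
  [0] +1/24 = 1/24
S = 1/24
C² = P²·S² = 1/3 ; C = +0.577350

+√(1/3) = +0.577350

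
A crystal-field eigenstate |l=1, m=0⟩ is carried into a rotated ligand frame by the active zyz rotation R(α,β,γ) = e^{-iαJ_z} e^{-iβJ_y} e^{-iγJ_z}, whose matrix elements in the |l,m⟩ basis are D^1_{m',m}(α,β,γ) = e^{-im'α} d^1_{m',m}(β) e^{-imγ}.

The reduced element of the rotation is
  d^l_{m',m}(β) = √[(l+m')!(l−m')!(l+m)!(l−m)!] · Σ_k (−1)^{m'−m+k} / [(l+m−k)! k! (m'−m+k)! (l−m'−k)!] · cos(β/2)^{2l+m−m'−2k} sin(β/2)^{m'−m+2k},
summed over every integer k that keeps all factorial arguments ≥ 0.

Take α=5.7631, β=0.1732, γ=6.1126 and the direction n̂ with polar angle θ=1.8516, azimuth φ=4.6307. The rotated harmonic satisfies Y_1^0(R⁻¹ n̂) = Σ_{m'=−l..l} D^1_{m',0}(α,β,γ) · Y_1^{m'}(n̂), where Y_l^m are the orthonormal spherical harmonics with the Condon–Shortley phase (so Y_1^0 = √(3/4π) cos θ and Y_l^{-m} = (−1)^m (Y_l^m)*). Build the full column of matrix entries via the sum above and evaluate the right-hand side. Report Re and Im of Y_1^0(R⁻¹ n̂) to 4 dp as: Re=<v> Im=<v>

Need the full column D^1_{m',0} for m'=−1..1 at α=5.7631, β=0.1732, γ=6.1126.
cos(β/2)=0.996253, sin(β/2)=0.086492
d^1_{-1,0}: single k=1 term ⇒ +0.121859;  D = +0.105747-0.060559i
d^1_{0,0}: k∈[0..1] ⇒ +0.992519 -0.007481 = +0.985038;  D = +0.985038+0.000000i
d^1_{1,0}: single k=0 term ⇒ -0.121859;  D = -0.105747-0.060559i
Y_1^{m'}(θ=1.8516,φ=4.6307) and Σ D·Y over m':
  (+0.1057-0.0606i)·(-0.0271+0.3309i)  (+0.9850+0.0000i)·(-0.1354+0.0000i)  (-0.1057-0.0606i)·(+0.0271+0.3309i)
Y_1^0(R⁻¹ n̂) = -0.099036+0.000000i

Re=-0.0990 Im=0.0000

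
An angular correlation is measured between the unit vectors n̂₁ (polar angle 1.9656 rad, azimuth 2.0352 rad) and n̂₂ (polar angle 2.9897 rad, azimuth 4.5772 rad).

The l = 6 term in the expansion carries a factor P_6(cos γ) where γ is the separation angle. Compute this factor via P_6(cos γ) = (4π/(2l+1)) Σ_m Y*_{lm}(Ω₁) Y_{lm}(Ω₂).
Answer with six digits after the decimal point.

Addition theorem: P_6(cos γ) = (4π/13) Σ_m Y*_{lm}(Ω₁) Y_{lm}(Ω₂), m = −6…6:
  m=-6: Y*=+0.280187-0.103921i  Y=-0.000004-0.000004i  product -0.000002-0.000001i
  m=-5: Y*=+0.315255+0.294411i  Y=+0.000082-0.000102i  product +0.000056-0.000008i
  m=-4: Y*=-0.045969+0.155854i  Y=+0.001563+0.000938i  product -0.000218+0.000200i
  m=-3: Y*=+0.266240-0.047784i  Y=-0.006819+0.015881i  product -0.001057+0.004554i
  m=-2: Y*=+0.156310+0.209072i  Y=-0.107199-0.029712i  product -0.010544-0.027057i
  m=-1: Y*=+0.084123-0.167928i  Y=+0.059737-0.439180i  product -0.068725-0.046976i
  m=+0: Y*=+0.278905-0.000000i  Y=+0.785021+0.000000i  product +0.218946+0.000000i
  m=+1: Y*=-0.084123-0.167928i  Y=-0.059737-0.439180i  product -0.068725+0.046976i
  m=+2: Y*=+0.156310-0.209072i  Y=-0.107199+0.029712i  product -0.010544+0.027057i
  m=+3: Y*=-0.266240-0.047784i  Y=+0.006819+0.015881i  product -0.001057-0.004554i
  m=+4: Y*=-0.045969-0.155854i  Y=+0.001563-0.000938i  product -0.000218-0.000200i
  m=+5: Y*=-0.315255+0.294411i  Y=-0.000082-0.000102i  product +0.000056+0.000008i
  m=+6: Y*=+0.280187+0.103921i  Y=-0.000004+0.000004i  product -0.000002+0.000001i
Total Σ_m = +0.057966-0.000000i. Multiply by 0.966644: +0.056033-0.000000i. P_6(cos γ) = 0.056033

0.056033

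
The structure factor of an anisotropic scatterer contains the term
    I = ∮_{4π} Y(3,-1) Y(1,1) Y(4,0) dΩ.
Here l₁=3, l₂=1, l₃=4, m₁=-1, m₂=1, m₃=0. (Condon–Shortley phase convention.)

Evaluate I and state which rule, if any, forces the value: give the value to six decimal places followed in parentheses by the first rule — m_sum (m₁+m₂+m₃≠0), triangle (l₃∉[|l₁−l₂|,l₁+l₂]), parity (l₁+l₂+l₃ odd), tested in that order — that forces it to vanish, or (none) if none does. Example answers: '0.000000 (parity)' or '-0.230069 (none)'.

0.150786 (none)

m-sum 0 ✓  L=8 even ✓  2≤4≤4 ✓
Π(2lᵢ+1) = 7×3×9 = 189
triangle coeff Δ(3,1,4) = 1/252
Σ_t [0,0]: t=0:+1/36 = 1/36
(3j)²=4/63 [(3 1 4; 0 0 0)], sign=+1
Σ_t [0,0]: t=0:+1/96 = 1/96
(3j)²=1/42 [(3 1 4; -1 1 0)], sign=+1
⇒ 4πI² = 2/7
I = (+1)√(2/7/(4π)) = 0.15078601
No selection rule forces the value: the integral is nonzero (none).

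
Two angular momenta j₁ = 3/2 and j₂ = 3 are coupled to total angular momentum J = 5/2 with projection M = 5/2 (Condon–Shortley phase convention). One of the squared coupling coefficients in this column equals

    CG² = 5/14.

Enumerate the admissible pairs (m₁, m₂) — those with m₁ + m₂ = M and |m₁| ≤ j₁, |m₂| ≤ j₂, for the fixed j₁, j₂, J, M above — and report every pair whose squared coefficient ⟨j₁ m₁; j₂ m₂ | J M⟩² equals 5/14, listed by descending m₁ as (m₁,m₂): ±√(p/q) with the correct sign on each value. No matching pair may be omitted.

Admissible pairs with m₁+m₂ = M = 5/2: (-1/2,3), (1/2,2), (3/2,1)
  (m₁,m₂)=(3/2,1): CG² = 3/28, CG = +√(3/28)
  (m₁,m₂)=(1/2,2): CG² = 5/14, CG = −√(5/14)   ← matches the target
  (m₁,m₂)=(-1/2,3): CG² = 15/28, CG = +√(15/28)
Pairs with CG² = 5/14: (1/2,2): −√(5/14)

(1/2,2): −√(5/14)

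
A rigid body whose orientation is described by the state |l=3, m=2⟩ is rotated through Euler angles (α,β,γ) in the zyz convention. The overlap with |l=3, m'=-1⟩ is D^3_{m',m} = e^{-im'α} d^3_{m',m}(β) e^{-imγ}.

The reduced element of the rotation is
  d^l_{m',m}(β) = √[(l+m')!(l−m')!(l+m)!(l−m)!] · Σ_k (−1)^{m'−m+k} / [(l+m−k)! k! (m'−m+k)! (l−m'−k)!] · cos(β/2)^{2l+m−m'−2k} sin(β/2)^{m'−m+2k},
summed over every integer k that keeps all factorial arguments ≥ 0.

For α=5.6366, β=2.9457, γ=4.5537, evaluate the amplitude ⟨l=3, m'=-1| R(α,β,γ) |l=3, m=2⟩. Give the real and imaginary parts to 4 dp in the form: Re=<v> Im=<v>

D^3_{-1,2}(5.6366,2.9457,4.5537) = e^{-i·-1·5.6366}·d^3_{-1,2}(2.9457)·e^{-i·2·4.5537}. Compute d first:
c=cos(2.945700/2)=0.097790, s=sin(2.945700/2)=0.995207; N=√[2·24·120·1]=75.894664
Admissible k: 3..4 (factorial args all ≥0)
  k=3: (−1)^0·75.8947/(12)·0.0978^3·0.9952^3 = +0.005830
  k=4: (−1)^1·75.8947/(24)·0.0978^1·0.9952^5 = -0.301898
d^3_{-1,2}(2.9457) = +0.005830 -0.301898 = -0.296069
Phases: e^{-i·(-1)·5.6366}=+0.798146-0.602465i, e^{-i·(2)·4.5537}=-0.950057-0.312077i ⇒ D=+0.280169-0.095717i

Re=0.2802 Im=-0.0957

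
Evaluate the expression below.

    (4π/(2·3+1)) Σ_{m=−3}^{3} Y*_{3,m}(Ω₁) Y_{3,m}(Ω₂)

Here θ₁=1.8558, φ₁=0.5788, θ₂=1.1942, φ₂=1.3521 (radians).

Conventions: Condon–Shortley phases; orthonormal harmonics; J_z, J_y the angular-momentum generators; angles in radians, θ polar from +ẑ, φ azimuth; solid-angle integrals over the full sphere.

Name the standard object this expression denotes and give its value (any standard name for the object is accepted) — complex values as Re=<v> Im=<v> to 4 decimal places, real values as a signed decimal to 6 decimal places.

This sum is the spherical-harmonic addition theorem: it equals the Legendre polynomial P_l(cos γ) of the angle γ between the two directions.
Summing Y*_{l m}(θ₁,φ₁)·Y_{l m}(θ₂,φ₂) over m ∈ [−3, 3]; prefactor 4π/(2·3+1) = 1.795196:
  m=-3: Y*=(-0.060786, 0.363697)  Y=(-0.204670, 0.265855)  product (-0.084249, -0.090598)
  m=-2: Y*=(-0.106258, -0.242357)  Y=(-0.294415, -0.137668)  product (-0.002081, 0.085982)
  m=-1: Y*=(-0.157008, -0.102597)  Y=(-0.021111, 0.094986)  product (0.013060, -0.012748)
  m=+0: Y*=(0.273296, -0.000000)  Y=(-0.318911, 0.000000)  product (-0.087157, 0.000000)
  m=+1: Y*=(0.157008, -0.102597)  Y=(0.021111, 0.094986)  product (0.013060, 0.012748)
  m=+2: Y*=(-0.106258, 0.242357)  Y=(-0.294415, 0.137668)  product (-0.002081, -0.085982)
  m=+3: Y*=(0.060786, 0.363697)  Y=(0.204670, 0.265855)  product (-0.084249, 0.090598)
Accumulated sum (-0.233698, 0.000000); after 4π/(2l+1) scaling, (-0.419533, 0.000000) ⇒ P_3 = -0.419533

Legendre polynomial (addition theorem), -0.419533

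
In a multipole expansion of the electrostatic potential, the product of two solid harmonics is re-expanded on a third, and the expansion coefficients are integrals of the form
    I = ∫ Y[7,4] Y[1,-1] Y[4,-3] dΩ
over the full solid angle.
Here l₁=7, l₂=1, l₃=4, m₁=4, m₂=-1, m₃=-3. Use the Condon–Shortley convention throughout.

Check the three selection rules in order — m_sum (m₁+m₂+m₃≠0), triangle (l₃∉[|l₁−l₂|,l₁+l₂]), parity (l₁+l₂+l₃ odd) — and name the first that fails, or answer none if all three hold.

m₁+m₂+m₃ = 4 − 1 − 3 = 0  ✓
triangle: need |l₁−l₂| ≤ l₃ ≤ l₁+l₂ = [6,8]; l₃=4 is outside  ✗
parity: l₁+l₂+l₃ = 12 is even

triangle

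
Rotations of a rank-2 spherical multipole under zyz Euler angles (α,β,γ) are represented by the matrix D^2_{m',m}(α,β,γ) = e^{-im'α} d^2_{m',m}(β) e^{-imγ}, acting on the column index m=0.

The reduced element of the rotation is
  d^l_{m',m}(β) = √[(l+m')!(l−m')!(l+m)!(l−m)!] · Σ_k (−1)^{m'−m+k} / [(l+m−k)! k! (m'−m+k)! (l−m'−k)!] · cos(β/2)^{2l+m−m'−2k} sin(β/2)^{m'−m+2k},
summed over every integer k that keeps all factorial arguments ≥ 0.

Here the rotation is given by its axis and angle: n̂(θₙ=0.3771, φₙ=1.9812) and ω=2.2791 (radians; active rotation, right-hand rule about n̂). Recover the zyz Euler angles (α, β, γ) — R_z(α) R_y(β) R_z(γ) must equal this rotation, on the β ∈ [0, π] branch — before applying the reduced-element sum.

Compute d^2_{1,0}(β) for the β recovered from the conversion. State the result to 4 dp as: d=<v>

d=-0.5994

Axis–angle → zyz. n̂ = (sinθₙcosφₙ, sinθₙsinφₙ, cosθₙ) = (-0.146915, +0.337648, +0.929736), ω = 2.2791.
R = I cosω + sinω [n̂]ₓ + (1−cosω) n̂n̂ᵀ gives
  R = [-0.614921, -0.787980, +0.030981; +0.624228, -0.462374, +0.629723; -0.481884, +0.406569, +0.776202]
β = atan2(√(R₁₃²+R₂₃²), R₃₃) = 0.682177; α = atan2(R₂₃, R₁₃) mod 2π = 1.521637; γ = atan2(R₃₂, −R₃₁) mod 2π = 0.700830
d^2_{1,0}(β=0.6822) via the finite sum:
With c≡cos(β/2)=0.942391 and s≡sin(β/2)=0.334513, N=[6·1·2·2]^{1/2}=4.898979
The bounds max(0,m−m')=0 and min(l+m,l−m')=1 give 2 terms
  k=0: (−1)^1·4.8990/(2)·0.9424^3·0.3345^1 = -0.685776
  k=1: (−1)^2·4.8990/(2)·0.9424^1·0.3345^3 = +0.086406
d^2_{1,0}(0.6822) = -0.685776 +0.086406 = -0.599370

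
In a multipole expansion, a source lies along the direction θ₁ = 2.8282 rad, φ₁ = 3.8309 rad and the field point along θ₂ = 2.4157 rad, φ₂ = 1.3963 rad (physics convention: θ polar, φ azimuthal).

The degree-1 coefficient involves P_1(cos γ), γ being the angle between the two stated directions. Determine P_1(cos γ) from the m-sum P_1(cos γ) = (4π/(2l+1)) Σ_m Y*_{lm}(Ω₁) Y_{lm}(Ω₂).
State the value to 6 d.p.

0.555885

Summing Y*_{l m}(θ₁,φ₁)·Y_{l m}(θ₂,φ₂) over m ∈ [−1, 1]; prefactor 4π/(2·1+1) = 4.188790:
  [-1]  conj(Y_{1,-1})(Ω₁) = -0.082194-0.067742i ; Y_{1,-1}(Ω₂) = +0.039816-0.225857i ; Δ = -0.018573+0.015867i
  [+0]  conj(Y_{1,0})(Ω₁) = -0.464804-0.000000i ; Y_{1,0}(Ω₂) = -0.365429+0.000000i ; Δ = +0.169853+0.000000i
  [+1]  conj(Y_{1,1})(Ω₁) = +0.082194-0.067742i ; Y_{1,1}(Ω₂) = -0.039816-0.225857i ; Δ = -0.018573-0.015867i
Σ over m = +0.132708+0.000000i; ×(4π/3) → +0.555885+0.000000i. Real part: 0.555885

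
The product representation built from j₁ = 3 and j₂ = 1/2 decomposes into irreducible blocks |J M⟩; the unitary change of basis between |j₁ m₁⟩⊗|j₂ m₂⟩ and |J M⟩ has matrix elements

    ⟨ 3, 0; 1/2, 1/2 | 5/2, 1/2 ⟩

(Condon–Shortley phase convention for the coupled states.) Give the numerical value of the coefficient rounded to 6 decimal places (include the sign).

-0.654654  (= −√(3/7))

j₁+j₂−J=1  J+j₁−j₂=5  J−j₁+j₂=0  j₁+j₂+J+1=7
(j₁±m₁, j₂±m₂, J±M) = (3,3,1,0,3,2)
P² = 432/7
sum k=1..1:
  [1] −1/12 = -1/12
S = -1/12
C² = P²·S² = 3/7 ; C = -0.654654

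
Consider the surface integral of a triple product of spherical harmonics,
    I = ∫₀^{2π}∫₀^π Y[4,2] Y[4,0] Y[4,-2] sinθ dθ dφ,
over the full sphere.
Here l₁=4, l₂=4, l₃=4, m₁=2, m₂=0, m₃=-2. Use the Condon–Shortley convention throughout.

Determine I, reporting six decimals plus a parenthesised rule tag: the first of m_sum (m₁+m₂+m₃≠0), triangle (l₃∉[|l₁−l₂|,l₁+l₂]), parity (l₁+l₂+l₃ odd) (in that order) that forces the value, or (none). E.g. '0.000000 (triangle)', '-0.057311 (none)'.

-0.083698 (none)

m-sum 0 ✓  L=12 even ✓  0≤4≤8 ✓
Π(2lᵢ+1) = 9×9×9 = 729
triangle coeff Δ(4,4,4) = 1/450450
Σ_t [0,4]: t=0:+1/13824 t=1:−1/216 t=2:+1/64 t=3:−1/216 t=4:+1/13824 = 5/768
(3j)²=18/1001 [(4 4 4; 0 0 0)], sign=+1
Σ_t [0,2]: t=0:+1/2304 t=1:−1/216 t=2:+1/384 = -11/6912
(3j)²=11/1638 [(4 4 4; 2 0 -2)], sign=-1
⇒ 4πI² = 729/8281
I = (-1)√(729/8281/(4π)) = -0.08369845
No selection rule forces the value: the integral is nonzero (none).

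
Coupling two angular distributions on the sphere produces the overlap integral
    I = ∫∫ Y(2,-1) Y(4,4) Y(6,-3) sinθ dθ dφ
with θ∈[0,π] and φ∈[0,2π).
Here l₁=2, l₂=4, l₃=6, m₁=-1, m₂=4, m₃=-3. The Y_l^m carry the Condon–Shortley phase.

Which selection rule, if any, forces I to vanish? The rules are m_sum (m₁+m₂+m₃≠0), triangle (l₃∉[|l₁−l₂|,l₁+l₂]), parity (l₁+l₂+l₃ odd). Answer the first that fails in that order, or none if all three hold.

none

m₁+m₂+m₃ = -1 + 4 − 3 = 0  ✓
triangle: |2−4|=2 ≤ l₃=6 ≤ 2+4=6  ✓
parity: l₁+l₂+l₃ = 12 is even  ✓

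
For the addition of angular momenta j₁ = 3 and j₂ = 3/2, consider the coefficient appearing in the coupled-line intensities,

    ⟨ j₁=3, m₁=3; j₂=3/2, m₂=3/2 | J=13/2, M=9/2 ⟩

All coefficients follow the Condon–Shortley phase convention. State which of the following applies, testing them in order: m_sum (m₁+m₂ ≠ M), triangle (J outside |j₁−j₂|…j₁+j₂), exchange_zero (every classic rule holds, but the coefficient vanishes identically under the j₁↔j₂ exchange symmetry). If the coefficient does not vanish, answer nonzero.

m-sum: m₁+m₂ = 3+3/2 = 9/2, M = 9/2  ✓
triangle: need |j₁−j₂| ≤ J ≤ j₁+j₂, i.e. J ∈ [3/2, 9/2]; J = 13/2 is outside ✗ ⇒ coefficient is 0

triangle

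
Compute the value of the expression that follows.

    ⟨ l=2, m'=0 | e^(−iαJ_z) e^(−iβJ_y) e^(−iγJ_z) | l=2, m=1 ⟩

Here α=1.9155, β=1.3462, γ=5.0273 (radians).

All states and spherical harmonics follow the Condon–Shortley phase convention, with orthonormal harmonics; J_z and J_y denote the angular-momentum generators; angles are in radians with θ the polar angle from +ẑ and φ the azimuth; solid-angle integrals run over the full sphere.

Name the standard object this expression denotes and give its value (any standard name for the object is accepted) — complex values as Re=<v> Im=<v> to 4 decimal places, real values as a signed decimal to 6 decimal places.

This is a Wigner D-matrix element — the rotation-matrix element ⟨l m'| R(α,β,γ) |l m⟩ in the angular-momentum basis.
Split into d^2_{0,1}(β=1.3462) × two z-phases.
c=cos(1.346200/2)=0.781893, s=sin(1.346200/2)=0.623413; N=√[2·2·6·1]=4.898979
Admissible k: 1..2 (factorial args all ≥0)
  k=1: (−1)^0·4.8990/(2)·0.7819^3·0.6234^1 = +0.729950
  k=2: (−1)^1·4.8990/(2)·0.7819^1·0.6234^3 = -0.464034
d^2_{0,1}(1.3462) = +0.729950 -0.464034 = +0.265916
Attach z-rotation phases: D = e^{-i(0)(1.9155)}·(+0.265916)·e^{-i(1)(5.0273)} = +0.082363+0.252839i

Wigner D-matrix element, Re=0.0824 Im=0.2528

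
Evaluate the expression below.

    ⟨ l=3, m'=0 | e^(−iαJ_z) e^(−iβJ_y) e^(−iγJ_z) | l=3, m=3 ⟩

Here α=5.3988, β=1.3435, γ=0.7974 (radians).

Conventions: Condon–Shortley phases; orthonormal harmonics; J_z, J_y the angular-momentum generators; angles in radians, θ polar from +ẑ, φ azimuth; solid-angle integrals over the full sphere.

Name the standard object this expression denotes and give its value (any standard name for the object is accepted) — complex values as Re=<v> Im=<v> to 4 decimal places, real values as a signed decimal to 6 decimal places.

Wigner D-matrix element, Re=-0.3785 Im=-0.3522

This is a Wigner D-matrix element — the rotation-matrix element ⟨l m'| R(α,β,γ) |l m⟩ in the angular-momentum basis.
Split into d^3_{0,3}(β=1.3435) × two z-phases.
With c≡cos(β/2)=0.782734 and s≡sin(β/2)=0.622357, N=[6·6·720·1]^{1/2}=160.996894
Admissible k: 3..3 (factorial args all ≥0)
  k=3: (−1)^0·160.9969/(36)·0.7827^3·0.6224^3 = +0.516982
d^3_{0,3}(1.3435) = +0.516982
Phases: e^{-i·(0)·5.3988}=+1.000000+0.000000i, e^{-i·(3)·0.7974}=-0.732103-0.681194i ⇒ D=-0.378484-0.352165i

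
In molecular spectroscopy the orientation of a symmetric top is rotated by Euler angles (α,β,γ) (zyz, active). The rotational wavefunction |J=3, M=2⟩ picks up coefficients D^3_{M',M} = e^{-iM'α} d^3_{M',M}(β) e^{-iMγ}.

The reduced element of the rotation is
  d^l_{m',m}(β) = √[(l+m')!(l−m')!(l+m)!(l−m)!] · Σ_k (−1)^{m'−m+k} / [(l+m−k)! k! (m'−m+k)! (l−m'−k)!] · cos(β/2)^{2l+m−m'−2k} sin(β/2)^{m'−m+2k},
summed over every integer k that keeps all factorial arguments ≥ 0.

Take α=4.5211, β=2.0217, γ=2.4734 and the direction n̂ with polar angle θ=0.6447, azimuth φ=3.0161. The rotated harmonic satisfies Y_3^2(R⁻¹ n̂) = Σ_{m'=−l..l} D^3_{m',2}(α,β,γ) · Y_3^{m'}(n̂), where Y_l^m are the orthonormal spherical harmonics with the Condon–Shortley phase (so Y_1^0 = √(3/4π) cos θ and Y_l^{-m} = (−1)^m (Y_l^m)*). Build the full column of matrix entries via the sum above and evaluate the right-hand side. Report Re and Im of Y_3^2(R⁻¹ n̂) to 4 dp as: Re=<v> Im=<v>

Need the full column D^3_{m',2} for m'=−3..3 at α=4.5211, β=2.0217, γ=2.4734.
cos(β/2)=0.531141, sin(β/2)=0.847284
d^3_{-3,2}: single k=5 term ⇒ +0.568106;  D = -0.392416+0.410797i
d^3_{-2,2}: k∈[4..5] ⇒ +0.726950 -0.369975 = +0.356974;  D = -0.206539-0.291157i
d^3_{-1,2}: k∈[3..4] ⇒ +0.576428 -0.733422 = -0.156993;  D = -0.142982+0.064832i
d^3_{0,2}: k∈[2..3] ⇒ +0.312937 -0.796334 = -0.483397;  D = -0.112279-0.470177i
d^3_{1,2}: k∈[1..2] ⇒ +0.113260 -0.576428 = -0.463168;  D = +0.462738-0.019967i
d^3_{2,2}: k∈[0..1] ⇒ +0.022452 -0.285671 = -0.263219;  D = -0.038858+0.260335i
d^3_{3,2}: single k=0 term ⇒ -0.087731;  D = -0.082725-0.029212i
Y_3^{m'}(θ=0.6447,φ=3.0161) and Σ D·Y over m':
  (-0.3924+0.4108i)·(-0.0842-0.0333i)  (-0.2065-0.2912i)·(+0.2858+0.0733i)  (-0.1430+0.0648i)·(-0.4228-0.0533i)  (-0.1123-0.4702i)·(+0.0579+0.0000i)  (+0.4627-0.0200i)·(+0.4228-0.0533i)  (-0.0389+0.2603i)·(+0.2858-0.0733i)  (-0.0827-0.0292i)·(+0.0842-0.0333i)
Y_3^2(R⁻¹ n̂) = +0.261056-0.122479i

Re=0.2611 Im=-0.1225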